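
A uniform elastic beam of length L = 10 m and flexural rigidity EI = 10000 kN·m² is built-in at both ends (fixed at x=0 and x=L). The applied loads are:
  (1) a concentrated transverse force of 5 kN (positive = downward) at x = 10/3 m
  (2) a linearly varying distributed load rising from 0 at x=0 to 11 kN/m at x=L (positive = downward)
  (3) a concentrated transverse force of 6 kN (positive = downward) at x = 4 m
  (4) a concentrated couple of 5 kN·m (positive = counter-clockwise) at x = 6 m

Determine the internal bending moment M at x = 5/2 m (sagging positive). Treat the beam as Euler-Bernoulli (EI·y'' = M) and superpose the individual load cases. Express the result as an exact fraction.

M(5/2) = 104773/21600 kN·m

Load 1 — point force P=5 kN at a=10/3 m (b=L-a=20/3):
  M_1 = Pb²(3a+b)x/L³ - Pab²/L²  [x≤a] = 5·(20/3)²·(3·(10/3)+(20/3))·(5/2)/10³ - 5·(10/3)·(20/3)²/10² = 50/27 kN·m
Load 2 — triangular load w₀=11 kN/m (0→w₀ over full span):
  M_2 = 3w₀Lx/20 - w₀L²/30 - w₀x³/(6L) = 3·11·10·(5/2)/20 - 11·10²/30 - 11·(5/2)³/(6·10) = 55/32 kN·m
Load 3 — point force P=6 kN at a=4 m (b=L-a=6):
  M_3 = Pb²(3a+b)x/L³ - Pab²/L²  [x≤a] = 6·6²·(3·4+6)·(5/2)/10³ - 6·4·6²/10² = 27/25 kN·m
Load 4 — applied couple M₀=5 kN·m at a=6 m (b=L-a=4):
  M_4 = R_Ax - M_A  [x≤a] with R_A=18/25, M_A=8/5 = (18/25)·(5/2) - (8/5) = 1/5 kN·m
Superposition: M = Σ M_i = 104773/21600 kN·m ≈ 4.850602 kN·m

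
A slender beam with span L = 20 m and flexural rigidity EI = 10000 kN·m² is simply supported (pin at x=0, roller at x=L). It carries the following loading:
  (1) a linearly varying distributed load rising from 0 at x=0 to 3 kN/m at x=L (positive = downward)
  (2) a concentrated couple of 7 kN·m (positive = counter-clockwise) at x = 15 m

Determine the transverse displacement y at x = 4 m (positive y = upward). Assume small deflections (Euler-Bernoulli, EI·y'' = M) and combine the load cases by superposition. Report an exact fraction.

Load 1 — triangular load w₀=3 kN/m (0→w₀ over full span):
  y_1 = -w₀x(7L⁴-10L²x²+3x⁴)/(360LEI) = -3·4·(7·20⁴-10·20²·4²+3·4⁴)/(360·20·10000) = -2752/15625 m
Load 2 — applied couple M₀=7 kN·m at a=15 m (b=L-a=5):
  y_2 = (M₀x³/(6L)+C₁x)/EI  [x≤a] with C₁=M₀(3b²-L²)/(6L)=-455/24 = (7·4³/(6·20)+(-455/24)·4)/10000 = -721/100000 m
Superposition: y = Σ y_i = -91669/500000 m ≈ -0.183338 m

y(4) = -91669/500000 m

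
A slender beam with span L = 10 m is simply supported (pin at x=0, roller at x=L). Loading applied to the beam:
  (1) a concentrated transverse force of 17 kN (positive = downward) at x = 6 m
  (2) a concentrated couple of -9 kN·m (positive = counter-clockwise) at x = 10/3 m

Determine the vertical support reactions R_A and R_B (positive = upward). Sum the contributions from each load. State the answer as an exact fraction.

Load 1 — point force P=17 kN at a=6 m (b=L-a=4):
  R_A = Pb/L = 17·4/10 = 34/5 kN
  R_B = Pa/L = 17·6/10 = 51/5 kN
Load 2 — applied couple M₀=-9 kN·m at a=10/3 m (b=L-a=20/3):
  R_A = M₀/L = (-9)/10 = -9/10 kN
  R_B = -M₀/L = -(-9)/10 = 9/10 kN
Superposition: R_A = 59/10 kN, R_B = 111/10 kN

R_A = 59/10 kN, R_B = 111/10 kN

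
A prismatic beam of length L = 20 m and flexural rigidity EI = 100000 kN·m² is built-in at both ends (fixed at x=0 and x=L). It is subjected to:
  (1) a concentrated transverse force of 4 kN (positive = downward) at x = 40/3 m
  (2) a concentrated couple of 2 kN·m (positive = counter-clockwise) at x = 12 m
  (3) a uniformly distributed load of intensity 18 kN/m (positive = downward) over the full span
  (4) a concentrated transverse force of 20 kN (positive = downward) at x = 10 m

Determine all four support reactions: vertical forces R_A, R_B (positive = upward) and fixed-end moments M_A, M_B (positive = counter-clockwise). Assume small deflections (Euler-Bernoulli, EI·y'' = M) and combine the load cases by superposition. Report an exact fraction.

Load 1 — point force P=4 kN at a=40/3 m (b=L-a=20/3):
  R_A = Pb²(3a+b)/L³ = 4·(20/3)²·(3·(40/3)+(20/3))/20³ = 28/27 kN
  M_A = Pab²/L² = 4·(40/3)·(20/3)²/20² = 160/27 kN·m
  R_B = Pa²(a+3b)/L³ = 4·(40/3)²·((40/3)+3·(20/3))/20³ = 80/27 kN
  M_B = -Pa²b/L² = -4·(40/3)²·(20/3)/20² = -320/27 kN·m
Load 2 — applied couple M₀=2 kN·m at a=12 m (b=L-a=8):
  R_A = 6M₀ab/L³ = 6·2·12·8/20³ = 18/125 kN
  M_A = M₀b(2a-b)/L² = 2·8·(2·12-8)/20² = 16/25 kN·m
  R_B = -6M₀ab/L³ = -6·2·12·8/20³ = -18/125 kN
  M_B = M₀a(2b-a)/L² = 2·12·(2·8-12)/20² = 6/25 kN·m
Load 3 — uniform load w=18 kN/m over full span:
  R_A = wL/2 = 18·20/2 = 180 kN
  M_A = wL²/12 = 18·20²/12 = 600 kN·m
  R_B = wL/2 = 18·20/2 = 180 kN
  M_B = -wL²/12 = -18·20²/12 = -600 kN·m
Load 4 — point force P=20 kN at a=10 m (b=L-a=10):
  R_A = Pb²(3a+b)/L³ = 20·10²·(3·10+10)/20³ = 10 kN
  M_A = Pab²/L² = 20·10·10²/20² = 50 kN·m
  R_B = Pa²(a+3b)/L³ = 20·10²·(10+3·10)/20³ = 10 kN
  M_B = -Pa²b/L² = -20·10²·10/20² = -50 kN·m
Superposition: R_A = 645236/3375 kN, M_A = 443182/675 kN·m, R_B = 650764/3375 kN, M_B = -446588/675 kN·m

R_A = 645236/3375 kN, M_A = 443182/675 kN·m, R_B = 650764/3375 kN, M_B = -446588/675 kN·m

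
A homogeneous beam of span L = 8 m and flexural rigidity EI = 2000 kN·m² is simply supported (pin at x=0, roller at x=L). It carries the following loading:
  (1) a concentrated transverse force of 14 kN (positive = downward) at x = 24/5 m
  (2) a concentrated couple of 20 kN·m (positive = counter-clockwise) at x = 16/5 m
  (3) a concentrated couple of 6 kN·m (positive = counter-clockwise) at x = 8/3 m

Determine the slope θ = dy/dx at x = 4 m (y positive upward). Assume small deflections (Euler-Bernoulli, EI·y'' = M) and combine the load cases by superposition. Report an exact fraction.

Load 1 — point force P=14 kN at a=24/5 m (b=L-a=16/5):
  θ_1 = -Pb(L²-b²-3x²)/(6LEI)  [x≤a] = -14·(16/5)·(8²-(16/5)²-3·4²)/(6·8·2000) = -42/15625 rad
Load 2 — applied couple M₀=20 kN·m at a=16/5 m (b=L-a=24/5):
  θ_2 = (M₀x²/(2L)-M₀(x-a)+C₁)/EI  [x>a] with C₁=M₀(3b²-L²)/(6L)=32/15 = (20·4²/(2·8)-20·(4-(16/5))+(32/15))/2000 = 23/7500 rad
Load 3 — applied couple M₀=6 kN·m at a=8/3 m (b=L-a=16/3):
  θ_3 = (M₀x²/(2L)-M₀(x-a)+C₁)/EI  [x>a] with C₁=M₀(3b²-L²)/(6L)=8/3 = (6·4²/(2·8)-6·(4-(8/3))+(8/3))/2000 = 1/3000 rad
Superposition: θ = Σ θ_i = 89/125000 rad ≈ 0.000712 rad

θ(4) = 89/125000 rad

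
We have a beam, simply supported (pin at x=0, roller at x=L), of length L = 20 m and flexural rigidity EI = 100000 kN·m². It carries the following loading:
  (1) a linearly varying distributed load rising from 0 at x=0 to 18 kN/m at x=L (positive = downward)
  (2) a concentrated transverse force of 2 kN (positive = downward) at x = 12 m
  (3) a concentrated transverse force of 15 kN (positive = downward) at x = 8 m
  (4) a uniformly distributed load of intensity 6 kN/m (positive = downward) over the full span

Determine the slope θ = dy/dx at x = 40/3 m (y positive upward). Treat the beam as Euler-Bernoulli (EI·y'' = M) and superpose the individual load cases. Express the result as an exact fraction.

Load 1 — triangular load w₀=18 kN/m (0→w₀ over full span):
  θ_1 = -w₀(7L⁴-30L²x²+15x⁴)/(360LEI) = -18·(7·20⁴-30·20²·(40/3)²+15·(40/3)⁴)/(360·20·100000) = 91/6750 rad
Load 2 — point force P=2 kN at a=12 m (b=L-a=8):
  θ_2 = -Pa(2L²-6Lx+3x²+a²)/(6LEI)  [x>a] = -2·12·(2·20²-6·20·(40/3)+3·(40/3)²+12²)/(6·20·100000) = 23/93750 rad
Load 3 — point force P=15 kN at a=8 m (b=L-a=12):
  θ_3 = -Pa(2L²-6Lx+3x²+a²)/(6LEI)  [x>a] = -15·8·(2·20²-6·20·(40/3)+3·(40/3)²+8²)/(6·20·100000) = 19/9375 rad
Load 4 — uniform load w=6 kN/m over full span:
  θ_4 = -w(L³-6Lx²+4x³)/(24EI) = -6·(20³-6·20·(40/3)²+4·(40/3)³)/(24·100000) = 13/1350 rad
Superposition: θ = Σ θ_i = 7139/281250 rad ≈ 0.025383 rad

θ(40/3) = 7139/281250 rad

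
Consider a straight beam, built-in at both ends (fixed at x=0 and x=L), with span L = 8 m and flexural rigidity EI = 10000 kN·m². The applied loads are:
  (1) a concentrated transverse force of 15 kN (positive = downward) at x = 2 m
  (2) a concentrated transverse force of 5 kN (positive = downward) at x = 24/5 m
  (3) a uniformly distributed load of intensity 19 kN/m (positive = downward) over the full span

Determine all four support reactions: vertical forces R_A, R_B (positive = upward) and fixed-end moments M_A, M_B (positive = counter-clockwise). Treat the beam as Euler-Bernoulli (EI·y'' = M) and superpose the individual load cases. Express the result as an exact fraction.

Load 1 — point force P=15 kN at a=2 m (b=L-a=6):
  R_A = Pb²(3a+b)/L³ = 15·6²·(3·2+6)/8³ = 405/32 kN
  M_A = Pab²/L² = 15·2·6²/8² = 135/8 kN·m
  R_B = Pa²(a+3b)/L³ = 15·2²·(2+3·6)/8³ = 75/32 kN
  M_B = -Pa²b/L² = -15·2²·6/8² = -45/8 kN·m
Load 2 — point force P=5 kN at a=24/5 m (b=L-a=16/5):
  R_A = Pb²(3a+b)/L³ = 5·(16/5)²·(3·(24/5)+(16/5))/8³ = 44/25 kN
  M_A = Pab²/L² = 5·(24/5)·(16/5)²/8² = 96/25 kN·m
  R_B = Pa²(a+3b)/L³ = 5·(24/5)²·((24/5)+3·(16/5))/8³ = 81/25 kN
  M_B = -Pa²b/L² = -5·(24/5)²·(16/5)/8² = -144/25 kN·m
Load 3 — uniform load w=19 kN/m over full span:
  R_A = wL/2 = 19·8/2 = 76 kN
  M_A = wL²/12 = 19·8²/12 = 304/3 kN·m
  R_B = wL/2 = 19·8/2 = 76 kN
  M_B = -wL²/12 = -19·8²/12 = -304/3 kN·m
Superposition: R_A = 72333/800 kN, M_A = 73229/600 kN·m, R_B = 65267/800 kN, M_B = -67631/600 kN·m

R_A = 72333/800 kN, M_A = 73229/600 kN·m, R_B = 65267/800 kN, M_B = -67631/600 kN·m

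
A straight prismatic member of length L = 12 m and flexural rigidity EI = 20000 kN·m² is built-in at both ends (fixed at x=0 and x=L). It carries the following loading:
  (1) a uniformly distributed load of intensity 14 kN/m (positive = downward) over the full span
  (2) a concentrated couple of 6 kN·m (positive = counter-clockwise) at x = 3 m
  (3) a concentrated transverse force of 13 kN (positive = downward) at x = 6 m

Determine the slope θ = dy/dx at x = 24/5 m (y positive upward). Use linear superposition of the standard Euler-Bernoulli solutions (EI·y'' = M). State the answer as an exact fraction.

Load 1 — uniform load w=14 kN/m over full span:
  θ_1 = -wx(L-x)(L-2x)/(12EI) = -14·(24/5)·(12-(24/5))·(12-2·(24/5))/(12·20000) = -378/78125 rad
Load 2 — applied couple M₀=6 kN·m at a=3 m (b=L-a=9):
  θ_2 = (R_Ax²/2 - M_Ax - M₀(x-a))/EI  [x>a] with R_A=9/16, M_A=-9/8 = ((9/16)·(24/5)²/2 - (-9/8)·(24/5) - 6·((24/5)-3))/20000 = 27/500000 rad
Load 3 — point force P=13 kN at a=6 m (b=L-a=6):
  θ_3 = -Pb²x(2aL-(3a+b)x)/(2L³EI)  [x≤a] = -13·6²·(24/5)·(2·6·12-(3·6+6)·(24/5))/(2·12³·20000) = -117/125000 rad
Superposition: θ = Σ θ_i = -14301/2500000 rad ≈ -0.005720 rad

θ(24/5) = -14301/2500000 rad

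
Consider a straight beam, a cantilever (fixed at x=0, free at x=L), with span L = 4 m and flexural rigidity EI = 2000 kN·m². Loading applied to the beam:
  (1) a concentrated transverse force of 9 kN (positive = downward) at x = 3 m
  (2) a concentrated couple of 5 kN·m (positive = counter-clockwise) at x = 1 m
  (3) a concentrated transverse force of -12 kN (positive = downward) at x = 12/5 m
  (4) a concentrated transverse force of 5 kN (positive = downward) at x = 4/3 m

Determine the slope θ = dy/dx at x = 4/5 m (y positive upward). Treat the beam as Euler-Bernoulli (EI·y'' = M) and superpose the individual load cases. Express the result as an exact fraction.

Load 1 — point force P=9 kN at a=3 m (b=L-a=1):
  θ_1 = -Px(2a-x)/(2EI)  [x≤a] = -9·(4/5)·(2·3-(4/5))/(2·2000) = -117/12500 rad
Load 2 — applied couple M₀=5 kN·m at a=1 m (b=L-a=3):
  θ_2 = M₀x/EI  [x≤a] = 5·(4/5)/2000 = 1/500 rad
Load 3 — point force P=-12 kN at a=12/5 m (b=L-a=8/5):
  θ_3 = -Px(2a-x)/(2EI)  [x≤a] = -(-12)·(4/5)·(2·(12/5)-(4/5))/(2·2000) = 6/625 rad
Load 4 — point force P=5 kN at a=4/3 m (b=L-a=8/3):
  θ_4 = -Px(2a-x)/(2EI)  [x≤a] = -5·(4/5)·(2·(4/3)-(4/5))/(2·2000) = -7/3750 rad
Superposition: θ = Σ θ_i = 7/18750 rad ≈ 0.000373 rad

θ(4/5) = 7/18750 rad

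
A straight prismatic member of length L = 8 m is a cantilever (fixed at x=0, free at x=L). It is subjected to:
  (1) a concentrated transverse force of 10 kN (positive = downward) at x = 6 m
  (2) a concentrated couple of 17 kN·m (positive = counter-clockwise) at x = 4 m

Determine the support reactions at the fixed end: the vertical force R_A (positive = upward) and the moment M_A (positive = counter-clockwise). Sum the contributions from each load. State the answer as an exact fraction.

Load 1 — point force P=10 kN at a=6 m (b=L-a=2):
  R_A = P = 10 kN
  M_A = Pa = 10·6 = 60 kN·m
Load 2 — applied couple M₀=17 kN·m at a=4 m (b=L-a=4):
  R_A = 0 kN
  M_A = -M₀ = -17 kN·m
Superposition: R_A = 10 kN, M_A = 43 kN·m

R_A = 10 kN, M_A = 43 kN·m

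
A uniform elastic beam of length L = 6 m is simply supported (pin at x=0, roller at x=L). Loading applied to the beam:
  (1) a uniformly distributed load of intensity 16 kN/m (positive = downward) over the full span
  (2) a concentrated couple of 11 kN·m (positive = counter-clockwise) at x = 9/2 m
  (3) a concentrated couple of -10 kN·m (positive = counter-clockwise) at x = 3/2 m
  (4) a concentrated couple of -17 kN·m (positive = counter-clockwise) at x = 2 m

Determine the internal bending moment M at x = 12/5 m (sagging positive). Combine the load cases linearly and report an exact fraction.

Load 1 — uniform load w=16 kN/m over full span:
  M_1 = wx(L-x)/2 = 16·(12/5)·(6-(12/5))/2 = 1728/25 kN·m
Load 2 — applied couple M₀=11 kN·m at a=9/2 m (b=L-a=3/2):
  M_2 = M₀x/L  [x≤a] = 11·(12/5)/6 = 22/5 kN·m
Load 3 — applied couple M₀=-10 kN·m at a=3/2 m (b=L-a=9/2):
  M_3 = M₀x/L - M₀  [x>a] = (-10)·(12/5)/6 - (-10) = 6 kN·m
Load 4 — applied couple M₀=-17 kN·m at a=2 m (b=L-a=4):
  M_4 = M₀x/L - M₀  [x>a] = (-17)·(12/5)/6 - (-17) = 51/5 kN·m
Superposition: M = Σ M_i = 2243/25 kN·m ≈ 89.720000 kN·m

M(12/5) = 2243/25 kN·m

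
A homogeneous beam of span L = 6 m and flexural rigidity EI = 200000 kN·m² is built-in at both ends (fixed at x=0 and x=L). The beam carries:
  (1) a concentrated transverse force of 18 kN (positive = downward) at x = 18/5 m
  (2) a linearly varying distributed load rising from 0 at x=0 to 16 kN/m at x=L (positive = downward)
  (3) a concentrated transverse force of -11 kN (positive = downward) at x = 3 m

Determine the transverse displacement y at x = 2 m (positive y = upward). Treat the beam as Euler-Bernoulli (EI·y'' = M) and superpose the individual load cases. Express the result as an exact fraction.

Load 1 — point force P=18 kN at a=18/5 m (b=L-a=12/5):
  y_1 = -Pb²x²(3aL-(3a+b)x)/(6L³EI)  [x≤a] = -18·(12/5)²·2²·(3·(18/5)·6-(3·(18/5)+(12/5))·2)/(6·6³·200000) = -24/390625 m
Load 2 — triangular load w₀=16 kN/m (0→w₀ over full span):
  y_2 = -w₀x²(L-x)²(x+2L)/(120LEI) = -16·2²·(6-2)²·(2+2·6)/(120·6·200000) = -14/140625 m
Load 3 — point force P=-11 kN at a=3 m (b=L-a=3):
  y_3 = -Pb²x²(3aL-(3a+b)x)/(6L³EI)  [x≤a] = -(-11)·3²·2²·(3·3·6-(3·3+3)·2)/(6·6³·200000) = 11/240000 m
Superposition: y = Σ y_i = -51823/450000000 m ≈ -0.000115 m

y(2) = -51823/450000000 m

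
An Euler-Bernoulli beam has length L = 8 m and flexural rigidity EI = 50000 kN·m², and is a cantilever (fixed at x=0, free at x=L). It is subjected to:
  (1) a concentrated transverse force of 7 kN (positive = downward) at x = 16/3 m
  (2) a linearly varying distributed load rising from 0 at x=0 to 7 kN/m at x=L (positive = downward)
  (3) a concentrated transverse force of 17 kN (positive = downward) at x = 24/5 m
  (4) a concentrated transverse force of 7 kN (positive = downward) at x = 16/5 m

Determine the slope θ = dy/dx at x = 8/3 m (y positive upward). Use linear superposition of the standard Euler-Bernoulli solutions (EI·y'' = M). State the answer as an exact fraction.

θ(8/3) = -8614/759375 rad

Load 1 — point force P=7 kN at a=16/3 m (b=L-a=8/3):
  θ_1 = -Px(2a-x)/(2EI)  [x≤a] = -7·(8/3)·(2·(16/3)-(8/3))/(2·50000) = -14/9375 rad
Load 2 — triangular load w₀=7 kN/m (0→w₀ over full span):
  θ_2 = (w₀Lx²/4-w₀L²x/3-w₀x⁴/(24L))/EI = (7·8·(8/3)²/4-7·8²·(8/3)/3-7·(8/3)⁴/(24·8))/50000 = -4564/759375 rad
Load 3 — point force P=17 kN at a=24/5 m (b=L-a=16/5):
  θ_3 = -Px(2a-x)/(2EI)  [x≤a] = -17·(8/3)·(2·(24/5)-(8/3))/(2·50000) = -442/140625 rad
Load 4 — point force P=7 kN at a=16/5 m (b=L-a=24/5):
  θ_4 = -Px(2a-x)/(2EI)  [x≤a] = -7·(8/3)·(2·(16/5)-(8/3))/(2·50000) = -98/140625 rad
Superposition: θ = Σ θ_i = -8614/759375 rad ≈ -0.011344 rad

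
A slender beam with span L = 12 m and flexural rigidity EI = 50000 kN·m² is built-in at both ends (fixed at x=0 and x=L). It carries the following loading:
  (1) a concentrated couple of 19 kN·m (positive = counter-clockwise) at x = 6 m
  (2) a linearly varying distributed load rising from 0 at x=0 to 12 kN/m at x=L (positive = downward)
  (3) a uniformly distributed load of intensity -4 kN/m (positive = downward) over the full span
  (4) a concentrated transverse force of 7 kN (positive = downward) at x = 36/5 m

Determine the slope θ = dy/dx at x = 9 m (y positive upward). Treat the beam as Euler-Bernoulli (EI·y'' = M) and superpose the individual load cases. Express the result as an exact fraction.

Load 1 — applied couple M₀=19 kN·m at a=6 m (b=L-a=6):
  θ_1 = (R_Ax²/2 - M_Ax - M₀(x-a))/EI  [x>a] with R_A=19/8, M_A=19/4 = ((19/8)·9²/2 - (19/4)·9 - 19·(9-6))/50000 = -57/800000 rad
Load 2 — triangular load w₀=12 kN/m (0→w₀ over full span):
  θ_2 = -w₀(2x(L-x)(L-2x)(x+2L)+x²(L-x)²)/(120LEI) = -12·(2·9·(12-9)·(12-2·9)·(9+2·12)+9²·(12-9)²)/(120·12·50000) = 3321/2000000 rad
Load 3 — uniform load w=-4 kN/m over full span:
  θ_3 = -wx(L-x)(L-2x)/(12EI) = -(-4)·9·(12-9)·(12-2·9)/(12·50000) = -27/25000 rad
Load 4 — point force P=7 kN at a=36/5 m (b=L-a=24/5):
  θ_4 = Pa²(L-x)(2bL-(3b+a)(L-x))/(2L³EI)  [x>a] = 7·(36/5)²·(12-9)·(2·(24/5)·12-(3·(24/5)+(36/5))·(12-9))/(2·12³·50000) = 3969/12500000 rad
Superposition: θ = Σ θ_i = 82677/100000000 rad ≈ 0.000827 rad

θ(9) = 82677/100000000 rad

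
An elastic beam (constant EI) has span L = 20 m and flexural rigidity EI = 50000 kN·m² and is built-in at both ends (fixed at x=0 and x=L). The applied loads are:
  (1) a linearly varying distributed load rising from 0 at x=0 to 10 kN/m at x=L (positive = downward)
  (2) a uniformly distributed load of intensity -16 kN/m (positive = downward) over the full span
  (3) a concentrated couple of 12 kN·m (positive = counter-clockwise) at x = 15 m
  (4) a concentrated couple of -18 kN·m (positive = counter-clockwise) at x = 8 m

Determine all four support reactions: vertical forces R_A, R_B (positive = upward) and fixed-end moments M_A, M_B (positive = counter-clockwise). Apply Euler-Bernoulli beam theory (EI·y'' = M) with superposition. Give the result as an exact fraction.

R_A = -130621/1000 kN, M_A = -39841/100 kN·m, R_B = -89379/1000 kN, M_B = 97597/300 kN·m

Load 1 — triangular load w₀=10 kN/m (0→w₀ over full span):
  R_A = 3w₀L/20 = 3·10·20/20 = 30 kN
  M_A = w₀L²/30 = 10·20²/30 = 400/3 kN·m
  R_B = 7w₀L/20 = 7·10·20/20 = 70 kN
  M_B = -w₀L²/20 = -10·20²/20 = -200 kN·m
Load 2 — uniform load w=-16 kN/m over full span:
  R_A = wL/2 = (-16)·20/2 = -160 kN
  M_A = wL²/12 = (-16)·20²/12 = -1600/3 kN·m
  R_B = wL/2 = (-16)·20/2 = -160 kN
  M_B = -wL²/12 = -(-16)·20²/12 = 1600/3 kN·m
Load 3 — applied couple M₀=12 kN·m at a=15 m (b=L-a=5):
  R_A = 6M₀ab/L³ = 6·12·15·5/20³ = 27/40 kN
  M_A = M₀b(2a-b)/L² = 12·5·(2·15-5)/20² = 15/4 kN·m
  R_B = -6M₀ab/L³ = -6·12·15·5/20³ = -27/40 kN
  M_B = M₀a(2b-a)/L² = 12·15·(2·5-15)/20² = -9/4 kN·m
Load 4 — applied couple M₀=-18 kN·m at a=8 m (b=L-a=12):
  R_A = 6M₀ab/L³ = 6·(-18)·8·12/20³ = -162/125 kN
  M_A = M₀b(2a-b)/L² = (-18)·12·(2·8-12)/20² = -54/25 kN·m
  R_B = -6M₀ab/L³ = -6·(-18)·8·12/20³ = 162/125 kN
  M_B = M₀a(2b-a)/L² = (-18)·8·(2·12-8)/20² = -144/25 kN·m
Superposition: R_A = -130621/1000 kN, M_A = -39841/100 kN·m, R_B = -89379/1000 kN, M_B = 97597/300 kN·m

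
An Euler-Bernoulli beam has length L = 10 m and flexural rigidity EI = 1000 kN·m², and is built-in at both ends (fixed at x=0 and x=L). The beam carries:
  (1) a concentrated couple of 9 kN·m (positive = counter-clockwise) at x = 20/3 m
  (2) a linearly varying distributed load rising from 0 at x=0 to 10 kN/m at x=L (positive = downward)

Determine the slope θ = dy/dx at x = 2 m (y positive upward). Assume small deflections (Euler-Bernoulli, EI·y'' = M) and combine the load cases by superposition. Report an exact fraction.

θ(2) = -307/7500 rad

Load 1 — applied couple M₀=9 kN·m at a=20/3 m (b=L-a=10/3):
  θ_1 = (R_Ax²/2 - M_Ax)/EI  [x≤a] with R_A=6/5, M_A=3 = ((6/5)·2²/2 - 3·2)/1000 = -9/2500 rad
Load 2 — triangular load w₀=10 kN/m (0→w₀ over full span):
  θ_2 = -w₀(2x(L-x)(L-2x)(x+2L)+x²(L-x)²)/(120LEI) = -10·(2·2·(10-2)·(10-2·2)·(2+2·10)+2²·(10-2)²)/(120·10·1000) = -14/375 rad
Superposition: θ = Σ θ_i = -307/7500 rad ≈ -0.040933 rad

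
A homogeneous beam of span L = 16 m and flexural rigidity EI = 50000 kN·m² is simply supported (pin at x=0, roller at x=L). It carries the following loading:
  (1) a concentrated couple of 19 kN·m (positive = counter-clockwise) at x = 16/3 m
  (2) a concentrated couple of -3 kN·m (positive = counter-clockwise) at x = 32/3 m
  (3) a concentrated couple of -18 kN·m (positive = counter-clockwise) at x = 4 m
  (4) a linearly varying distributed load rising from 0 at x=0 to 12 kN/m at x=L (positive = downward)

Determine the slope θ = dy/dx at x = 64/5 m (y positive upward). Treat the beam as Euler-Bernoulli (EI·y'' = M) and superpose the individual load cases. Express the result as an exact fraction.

θ(64/5) = 4661783/281250000 rad

Load 1 — applied couple M₀=19 kN·m at a=16/3 m (b=L-a=32/3):
  θ_1 = (M₀x²/(2L)-M₀(x-a)+C₁)/EI  [x>a] with C₁=M₀(3b²-L²)/(6L)=152/9 = (19·(64/5)²/(2·16)-19·((64/5)-(16/3))+(152/9))/50000 = -779/1406250 rad
Load 2 — applied couple M₀=-3 kN·m at a=32/3 m (b=L-a=16/3):
  θ_2 = (M₀x²/(2L)-M₀(x-a)+C₁)/EI  [x>a] with C₁=M₀(3b²-L²)/(6L)=16/3 = ((-3)·(64/5)²/(2·16)-(-3)·((64/5)-(32/3))+(16/3))/50000 = -17/234375 rad
Load 3 — applied couple M₀=-18 kN·m at a=4 m (b=L-a=12):
  θ_3 = (M₀x²/(2L)-M₀(x-a)+C₁)/EI  [x>a] with C₁=M₀(3b²-L²)/(6L)=-33 = ((-18)·(64/5)²/(2·16)-(-18)·((64/5)-4)+(-33))/50000 = 831/1250000 rad
Load 4 — triangular load w₀=12 kN/m (0→w₀ over full span):
  θ_4 = -w₀(7L⁴-30L²x²+15x⁴)/(360LEI) = -12·(7·16⁴-30·16²·(64/5)²+15·(64/5)⁴)/(360·16·50000) = 96896/5859375 rad
Superposition: θ = Σ θ_i = 4661783/281250000 rad ≈ 0.016575 rad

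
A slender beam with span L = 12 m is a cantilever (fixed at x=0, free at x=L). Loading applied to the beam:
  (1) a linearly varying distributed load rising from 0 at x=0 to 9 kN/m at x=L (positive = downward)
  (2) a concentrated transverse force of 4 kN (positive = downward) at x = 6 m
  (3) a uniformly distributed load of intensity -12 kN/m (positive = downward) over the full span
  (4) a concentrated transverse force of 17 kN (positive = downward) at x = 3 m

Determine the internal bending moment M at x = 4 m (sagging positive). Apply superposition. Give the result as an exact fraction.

Load 1 — triangular load w₀=9 kN/m (0→w₀ over full span):
  M_1 = w₀Lx/2 - w₀L²/3 - w₀x³/(6L) = 9·12·4/2 - 9·12²/3 - 9·4³/(6·12) = -224 kN·m
Load 2 — point force P=4 kN at a=6 m (b=L-a=6):
  M_2 = -P(a-x)  [x≤a] = -4·(6-4) = -8 kN·m
Load 3 — uniform load w=-12 kN/m over full span:
  M_3 = -w(L-x)²/2 = -(-12)·(12-4)²/2 = 384 kN·m
Load 4 — point force P=17 kN at a=3 m (b=L-a=9):
  M_4 = 0  [x>a] = 0 kN·m
Superposition: M = Σ M_i = 152 kN·m ≈ 152.000000 kN·m

M(4) = 152 kN·m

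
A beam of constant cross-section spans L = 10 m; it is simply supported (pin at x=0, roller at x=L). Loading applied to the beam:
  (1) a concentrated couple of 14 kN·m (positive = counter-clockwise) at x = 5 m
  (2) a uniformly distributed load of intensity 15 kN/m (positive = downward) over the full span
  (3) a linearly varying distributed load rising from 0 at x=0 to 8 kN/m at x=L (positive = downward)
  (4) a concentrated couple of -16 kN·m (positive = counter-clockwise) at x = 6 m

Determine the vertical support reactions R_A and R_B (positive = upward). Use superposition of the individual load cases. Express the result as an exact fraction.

R_A = 1322/15 kN, R_B = 1528/15 kN

Load 1 — applied couple M₀=14 kN·m at a=5 m (b=L-a=5):
  R_A = M₀/L = 14/10 = 7/5 kN
  R_B = -M₀/L = -14/10 = -7/5 kN
Load 2 — uniform load w=15 kN/m over full span:
  R_A = wL/2 = 15·10/2 = 75 kN
  R_B = wL/2 = 15·10/2 = 75 kN
Load 3 — triangular load w₀=8 kN/m (0→w₀ over full span):
  R_A = w₀L/6 = 8·10/6 = 40/3 kN
  R_B = w₀L/3 = 8·10/3 = 80/3 kN
Load 4 — applied couple M₀=-16 kN·m at a=6 m (b=L-a=4):
  R_A = M₀/L = (-16)/10 = -8/5 kN
  R_B = -M₀/L = -(-16)/10 = 8/5 kN
Superposition: R_A = 1322/15 kN, R_B = 1528/15 kN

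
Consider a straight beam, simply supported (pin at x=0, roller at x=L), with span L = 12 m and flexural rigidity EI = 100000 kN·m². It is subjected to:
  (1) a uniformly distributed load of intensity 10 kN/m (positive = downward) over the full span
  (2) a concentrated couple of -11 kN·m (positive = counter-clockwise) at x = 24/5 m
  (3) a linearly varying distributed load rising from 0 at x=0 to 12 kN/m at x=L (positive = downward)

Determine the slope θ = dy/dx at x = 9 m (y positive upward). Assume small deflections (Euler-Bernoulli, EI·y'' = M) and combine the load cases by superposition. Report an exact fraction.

Load 1 — uniform load w=10 kN/m over full span:
  θ_1 = -w(L³-6Lx²+4x³)/(24EI) = -10·(12³-6·12·9²+4·9³)/(24·100000) = 99/20000 rad
Load 2 — applied couple M₀=-11 kN·m at a=24/5 m (b=L-a=36/5):
  θ_2 = (M₀x²/(2L)-M₀(x-a)+C₁)/EI  [x>a] with C₁=M₀(3b²-L²)/(6L)=-44/25 = ((-11)·9²/(2·12)-(-11)·(9-(24/5))+(-44/25))/100000 = 1463/20000000 rad
Load 3 — triangular load w₀=12 kN/m (0→w₀ over full span):
  θ_3 = -w₀(7L⁴-30L²x²+15x⁴)/(360LEI) = -12·(7·12⁴-30·12²·9²+15·9⁴)/(360·12·100000) = 11817/4000000 rad
Superposition: θ = Σ θ_i = 39887/5000000 rad ≈ 0.007977 rad

θ(9) = 39887/5000000 rad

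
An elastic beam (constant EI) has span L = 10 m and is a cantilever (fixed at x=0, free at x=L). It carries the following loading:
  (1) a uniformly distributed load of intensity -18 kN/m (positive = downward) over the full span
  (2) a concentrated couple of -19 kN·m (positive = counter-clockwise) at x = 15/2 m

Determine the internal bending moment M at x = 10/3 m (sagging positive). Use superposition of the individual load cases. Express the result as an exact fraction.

Load 1 — uniform load w=-18 kN/m over full span:
  M_1 = -w(L-x)²/2 = -(-18)·(10-(10/3))²/2 = 400 kN·m
Load 2 — applied couple M₀=-19 kN·m at a=15/2 m (b=L-a=5/2):
  M_2 = M₀  [x≤a] = (-19) = -19 kN·m
Superposition: M = Σ M_i = 381 kN·m ≈ 381.000000 kN·m

M(10/3) = 381 kN·m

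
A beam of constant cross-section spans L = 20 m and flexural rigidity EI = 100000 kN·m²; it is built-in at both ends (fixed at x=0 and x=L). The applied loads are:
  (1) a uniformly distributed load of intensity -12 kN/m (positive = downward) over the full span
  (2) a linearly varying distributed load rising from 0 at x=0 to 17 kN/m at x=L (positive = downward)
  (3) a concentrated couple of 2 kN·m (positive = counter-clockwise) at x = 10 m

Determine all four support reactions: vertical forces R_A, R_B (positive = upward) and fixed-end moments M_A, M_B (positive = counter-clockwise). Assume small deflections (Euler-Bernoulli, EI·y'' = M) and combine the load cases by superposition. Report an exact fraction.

R_A = -1377/20 kN, M_A = -1037/6 kN·m, R_B = -23/20 kN, M_B = 121/2 kN·m

Load 1 — uniform load w=-12 kN/m over full span:
  R_A = wL/2 = (-12)·20/2 = -120 kN
  M_A = wL²/12 = (-12)·20²/12 = -400 kN·m
  R_B = wL/2 = (-12)·20/2 = -120 kN
  M_B = -wL²/12 = -(-12)·20²/12 = 400 kN·m
Load 2 — triangular load w₀=17 kN/m (0→w₀ over full span):
  R_A = 3w₀L/20 = 3·17·20/20 = 51 kN
  M_A = w₀L²/30 = 17·20²/30 = 680/3 kN·m
  R_B = 7w₀L/20 = 7·17·20/20 = 119 kN
  M_B = -w₀L²/20 = -17·20²/20 = -340 kN·m
Load 3 — applied couple M₀=2 kN·m at a=10 m (b=L-a=10):
  R_A = 6M₀ab/L³ = 6·2·10·10/20³ = 3/20 kN
  M_A = M₀b(2a-b)/L² = 2·10·(2·10-10)/20² = 1/2 kN·m
  R_B = -6M₀ab/L³ = -6·2·10·10/20³ = -3/20 kN
  M_B = M₀a(2b-a)/L² = 2·10·(2·10-10)/20² = 1/2 kN·m
Superposition: R_A = -1377/20 kN, M_A = -1037/6 kN·m, R_B = -23/20 kN, M_B = 121/2 kN·m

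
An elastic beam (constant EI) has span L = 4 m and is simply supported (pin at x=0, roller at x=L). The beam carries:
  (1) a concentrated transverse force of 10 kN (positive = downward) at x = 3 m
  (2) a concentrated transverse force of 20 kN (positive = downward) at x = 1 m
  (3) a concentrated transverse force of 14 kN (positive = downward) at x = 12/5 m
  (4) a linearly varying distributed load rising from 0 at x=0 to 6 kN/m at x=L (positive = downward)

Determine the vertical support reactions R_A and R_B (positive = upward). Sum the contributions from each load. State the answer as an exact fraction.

Load 1 — point force P=10 kN at a=3 m (b=L-a=1):
  R_A = Pb/L = 10·1/4 = 5/2 kN
  R_B = Pa/L = 10·3/4 = 15/2 kN
Load 2 — point force P=20 kN at a=1 m (b=L-a=3):
  R_A = Pb/L = 20·3/4 = 15 kN
  R_B = Pa/L = 20·1/4 = 5 kN
Load 3 — point force P=14 kN at a=12/5 m (b=L-a=8/5):
  R_A = Pb/L = 14·(8/5)/4 = 28/5 kN
  R_B = Pa/L = 14·(12/5)/4 = 42/5 kN
Load 4 — triangular load w₀=6 kN/m (0→w₀ over full span):
  R_A = w₀L/6 = 6·4/6 = 4 kN
  R_B = w₀L/3 = 6·4/3 = 8 kN
Superposition: R_A = 271/10 kN, R_B = 289/10 kN

R_A = 271/10 kN, R_B = 289/10 kN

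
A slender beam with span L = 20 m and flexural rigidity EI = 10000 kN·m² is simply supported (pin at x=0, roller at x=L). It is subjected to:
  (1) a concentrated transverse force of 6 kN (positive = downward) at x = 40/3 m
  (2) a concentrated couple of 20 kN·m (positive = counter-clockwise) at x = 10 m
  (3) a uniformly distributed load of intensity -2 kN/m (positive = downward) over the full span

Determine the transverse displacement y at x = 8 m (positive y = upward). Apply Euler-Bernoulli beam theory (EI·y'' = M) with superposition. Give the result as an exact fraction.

y(8) = 5303/16875 m

Load 1 — point force P=6 kN at a=40/3 m (b=L-a=20/3):
  y_1 = -Pbx(L²-b²-x²)/(6LEI)  [x≤a] = -6·(20/3)·8·(20²-(20/3)²-8²)/(6·20·10000) = -1312/16875 m
Load 2 — applied couple M₀=20 kN·m at a=10 m (b=L-a=10):
  y_2 = (M₀x³/(6L)+C₁x)/EI  [x≤a] with C₁=M₀(3b²-L²)/(6L)=-50/3 = (20·8³/(6·20)+(-50/3)·8)/10000 = -3/625 m
Load 3 — uniform load w=-2 kN/m over full span:
  y_3 = -wx(L³-2Lx²+x³)/(24EI) = -(-2)·8·(20³-2·20·8²+8³)/(24·10000) = 248/625 m
Superposition: y = Σ y_i = 5303/16875 m ≈ 0.314252 m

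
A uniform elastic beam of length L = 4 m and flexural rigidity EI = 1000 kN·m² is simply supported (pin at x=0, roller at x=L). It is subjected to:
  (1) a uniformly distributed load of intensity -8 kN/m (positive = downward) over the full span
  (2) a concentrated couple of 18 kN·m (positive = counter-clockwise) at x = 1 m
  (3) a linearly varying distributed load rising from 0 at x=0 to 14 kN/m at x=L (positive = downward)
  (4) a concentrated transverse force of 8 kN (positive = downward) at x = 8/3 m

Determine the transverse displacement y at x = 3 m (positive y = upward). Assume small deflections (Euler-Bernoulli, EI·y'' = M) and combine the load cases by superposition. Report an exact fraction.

Load 1 — uniform load w=-8 kN/m over full span:
  y_1 = -wx(L³-2Lx²+x³)/(24EI) = -(-8)·3·(4³-2·4·3²+3³)/(24·1000) = 19/1000 m
Load 2 — applied couple M₀=18 kN·m at a=1 m (b=L-a=3):
  y_2 = (M₀x³/(6L)-M₀(x-a)²/2+C₁x)/EI  [x>a] with C₁=M₀(3b²-L²)/(6L)=33/4 = (18·3³/(6·4)-18·(3-1)²/2+(33/4)·3)/1000 = 9/1000 m
Load 3 — triangular load w₀=14 kN/m (0→w₀ over full span):
  y_3 = -w₀x(7L⁴-10L²x²+3x⁴)/(360LEI) = -14·3·(7·4⁴-10·4²·3²+3·3⁴)/(360·4·1000) = -833/48000 m
Load 4 — point force P=8 kN at a=8/3 m (b=L-a=4/3):
  y_4 = -Pa(L-x)(2Lx-a²-x²)/(6LEI)  [x>a] = -8·(8/3)·(4-3)·(2·4·3-(8/3)²-3²)/(6·4·1000) = -71/10125 m
Superposition: y = Σ y_i = 4709/1296000 m ≈ 0.003633 m

y(3) = 4709/1296000 m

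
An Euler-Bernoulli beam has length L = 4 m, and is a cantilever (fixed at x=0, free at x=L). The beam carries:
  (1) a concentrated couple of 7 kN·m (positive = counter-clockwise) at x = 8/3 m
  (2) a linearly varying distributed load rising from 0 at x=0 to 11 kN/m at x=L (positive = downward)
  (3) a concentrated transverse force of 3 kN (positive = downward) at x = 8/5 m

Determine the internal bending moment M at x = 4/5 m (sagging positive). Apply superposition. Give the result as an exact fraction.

M(4/5) = -13763/375 kN·m

Load 1 — applied couple M₀=7 kN·m at a=8/3 m (b=L-a=4/3):
  M_1 = M₀  [x≤a] = 7 = 7 kN·m
Load 2 — triangular load w₀=11 kN/m (0→w₀ over full span):
  M_2 = w₀Lx/2 - w₀L²/3 - w₀x³/(6L) = 11·4·(4/5)/2 - 11·4²/3 - 11·(4/5)³/(6·4) = -15488/375 kN·m
Load 3 — point force P=3 kN at a=8/5 m (b=L-a=12/5):
  M_3 = -P(a-x)  [x≤a] = -3·((8/5)-(4/5)) = -12/5 kN·m
Superposition: M = Σ M_i = -13763/375 kN·m ≈ -36.701333 kN·m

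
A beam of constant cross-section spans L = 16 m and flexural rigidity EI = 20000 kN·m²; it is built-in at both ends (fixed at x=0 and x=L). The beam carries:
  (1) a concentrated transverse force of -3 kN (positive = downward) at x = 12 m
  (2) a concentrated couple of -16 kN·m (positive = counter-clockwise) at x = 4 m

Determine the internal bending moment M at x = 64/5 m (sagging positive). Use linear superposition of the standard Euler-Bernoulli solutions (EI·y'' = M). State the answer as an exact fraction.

M(64/5) = -11/4 kN·m

Load 1 — point force P=-3 kN at a=12 m (b=L-a=4):
  M_1 = Pa²(a+3b)(L-x)/L³ - Pa²b/L²  [x>a] = (-3)·12²·(12+3·4)·(16-(64/5))/16³ - (-3)·12²·4/16² = -27/20 kN·m
Load 2 — applied couple M₀=-16 kN·m at a=4 m (b=L-a=12):
  M_2 = R_Ax - M_A - M₀  [x>a] with R_A=-9/8, M_A=3 = (-9/8)·(64/5) - 3 - (-16) = -7/5 kN·m
Superposition: M = Σ M_i = -11/4 kN·m ≈ -2.750000 kN·m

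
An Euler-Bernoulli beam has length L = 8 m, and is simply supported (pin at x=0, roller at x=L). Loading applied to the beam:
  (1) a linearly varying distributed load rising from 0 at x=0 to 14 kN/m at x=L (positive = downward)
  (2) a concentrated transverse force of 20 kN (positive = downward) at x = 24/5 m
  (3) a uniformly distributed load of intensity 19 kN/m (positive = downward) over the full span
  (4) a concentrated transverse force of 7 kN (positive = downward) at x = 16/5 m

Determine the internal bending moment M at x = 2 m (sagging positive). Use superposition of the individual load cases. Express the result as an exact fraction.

M(2) = 867/5 kN·m

Load 1 — triangular load w₀=14 kN/m (0→w₀ over full span):
  M_1 = w₀Lx/6 - w₀x³/(6L) = 14·8·2/6 - 14·2³/(6·8) = 35 kN·m
Load 2 — point force P=20 kN at a=24/5 m (b=L-a=16/5):
  M_2 = Pbx/L  [x≤a] = 20·(16/5)·2/8 = 16 kN·m
Load 3 — uniform load w=19 kN/m over full span:
  M_3 = wx(L-x)/2 = 19·2·(8-2)/2 = 114 kN·m
Load 4 — point force P=7 kN at a=16/5 m (b=L-a=24/5):
  M_4 = Pbx/L  [x≤a] = 7·(24/5)·2/8 = 42/5 kN·m
Superposition: M = Σ M_i = 867/5 kN·m ≈ 173.400000 kN·m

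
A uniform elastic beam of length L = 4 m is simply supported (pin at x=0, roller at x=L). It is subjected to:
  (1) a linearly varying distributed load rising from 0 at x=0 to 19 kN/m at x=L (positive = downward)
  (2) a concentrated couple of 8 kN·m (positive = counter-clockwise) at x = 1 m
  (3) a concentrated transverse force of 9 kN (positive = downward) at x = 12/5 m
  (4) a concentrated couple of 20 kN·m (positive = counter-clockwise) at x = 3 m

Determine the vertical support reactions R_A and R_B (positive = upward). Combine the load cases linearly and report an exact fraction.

R_A = 349/15 kN, R_B = 356/15 kN

Load 1 — triangular load w₀=19 kN/m (0→w₀ over full span):
  R_A = w₀L/6 = 19·4/6 = 38/3 kN
  R_B = w₀L/3 = 19·4/3 = 76/3 kN
Load 2 — applied couple M₀=8 kN·m at a=1 m (b=L-a=3):
  R_A = M₀/L = 8/4 = 2 kN
  R_B = -M₀/L = -8/4 = -2 kN
Load 3 — point force P=9 kN at a=12/5 m (b=L-a=8/5):
  R_A = Pb/L = 9·(8/5)/4 = 18/5 kN
  R_B = Pa/L = 9·(12/5)/4 = 27/5 kN
Load 4 — applied couple M₀=20 kN·m at a=3 m (b=L-a=1):
  R_A = M₀/L = 20/4 = 5 kN
  R_B = -M₀/L = -20/4 = -5 kN
Superposition: R_A = 349/15 kN, R_B = 356/15 kN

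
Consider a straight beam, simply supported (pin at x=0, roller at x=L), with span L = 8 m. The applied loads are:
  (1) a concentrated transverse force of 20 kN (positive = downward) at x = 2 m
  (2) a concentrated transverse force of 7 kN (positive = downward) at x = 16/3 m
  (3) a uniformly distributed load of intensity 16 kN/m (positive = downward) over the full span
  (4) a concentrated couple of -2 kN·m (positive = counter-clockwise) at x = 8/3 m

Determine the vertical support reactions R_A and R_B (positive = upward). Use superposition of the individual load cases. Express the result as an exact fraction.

R_A = 973/12 kN, R_B = 887/12 kN

Load 1 — point force P=20 kN at a=2 m (b=L-a=6):
  R_A = Pb/L = 20·6/8 = 15 kN
  R_B = Pa/L = 20·2/8 = 5 kN
Load 2 — point force P=7 kN at a=16/3 m (b=L-a=8/3):
  R_A = Pb/L = 7·(8/3)/8 = 7/3 kN
  R_B = Pa/L = 7·(16/3)/8 = 14/3 kN
Load 3 — uniform load w=16 kN/m over full span:
  R_A = wL/2 = 16·8/2 = 64 kN
  R_B = wL/2 = 16·8/2 = 64 kN
Load 4 — applied couple M₀=-2 kN·m at a=8/3 m (b=L-a=16/3):
  R_A = M₀/L = (-2)/8 = -1/4 kN
  R_B = -M₀/L = -(-2)/8 = 1/4 kN
Superposition: R_A = 973/12 kN, R_B = 887/12 kN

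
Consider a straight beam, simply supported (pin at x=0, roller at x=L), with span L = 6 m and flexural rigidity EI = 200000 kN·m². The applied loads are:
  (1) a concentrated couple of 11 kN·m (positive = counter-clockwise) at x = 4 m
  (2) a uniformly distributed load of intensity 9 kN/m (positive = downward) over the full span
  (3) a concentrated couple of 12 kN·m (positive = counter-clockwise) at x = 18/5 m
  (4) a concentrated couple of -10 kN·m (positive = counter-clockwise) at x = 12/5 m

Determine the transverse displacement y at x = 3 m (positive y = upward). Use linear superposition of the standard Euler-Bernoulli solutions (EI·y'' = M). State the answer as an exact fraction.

y(3) = -36689/40000000 m

Load 1 — applied couple M₀=11 kN·m at a=4 m (b=L-a=2):
  y_1 = (M₀x³/(6L)+C₁x)/EI  [x≤a] with C₁=M₀(3b²-L²)/(6L)=-22/3 = (11·3³/(6·6)+(-22/3)·3)/200000 = -11/160000 m
Load 2 — uniform load w=9 kN/m over full span:
  y_2 = -wx(L³-2Lx²+x³)/(24EI) = -9·3·(6³-2·6·3²+3³)/(24·200000) = -243/320000 m
Load 3 — applied couple M₀=12 kN·m at a=18/5 m (b=L-a=12/5):
  y_3 = (M₀x³/(6L)+C₁x)/EI  [x≤a] with C₁=M₀(3b²-L²)/(6L)=-156/25 = (12·3³/(6·6)+(-156/25)·3)/200000 = -243/5000000 m
Load 4 — applied couple M₀=-10 kN·m at a=12/5 m (b=L-a=18/5):
  y_4 = (M₀x³/(6L)-M₀(x-a)²/2+C₁x)/EI  [x>a] with C₁=M₀(3b²-L²)/(6L)=-4/5 = ((-10)·3³/(6·6)-(-10)·(3-(12/5))²/2+(-4/5)·3)/200000 = -81/2000000 m
Superposition: y = Σ y_i = -36689/40000000 m ≈ -0.000917 m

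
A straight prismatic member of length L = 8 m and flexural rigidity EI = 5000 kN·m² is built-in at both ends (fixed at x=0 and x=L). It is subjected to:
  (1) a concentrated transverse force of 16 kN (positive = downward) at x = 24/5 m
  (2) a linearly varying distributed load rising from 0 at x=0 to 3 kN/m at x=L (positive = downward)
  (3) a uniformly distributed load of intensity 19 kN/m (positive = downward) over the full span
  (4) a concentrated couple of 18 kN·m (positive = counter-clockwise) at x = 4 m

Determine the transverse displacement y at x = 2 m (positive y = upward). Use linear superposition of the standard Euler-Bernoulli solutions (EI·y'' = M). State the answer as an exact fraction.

Load 1 — point force P=16 kN at a=24/5 m (b=L-a=16/5):
  y_1 = -Pb²x²(3aL-(3a+b)x)/(6L³EI)  [x≤a] = -16·(16/5)²·2²·(3·(24/5)·8-(3·(24/5)+(16/5))·2)/(6·8³·5000) = -32/9375 m
Load 2 — triangular load w₀=3 kN/m (0→w₀ over full span):
  y_2 = -w₀x²(L-x)²(x+2L)/(120LEI) = -3·2²·(8-2)²·(2+2·8)/(120·8·5000) = -81/50000 m
Load 3 — uniform load w=19 kN/m over full span:
  y_3 = -wx²(L-x)²/(24EI) = -19·2²·(8-2)²/(24·5000) = -57/2500 m
Load 4 — applied couple M₀=18 kN·m at a=4 m (b=L-a=4):
  y_4 = (R_Ax³/6 - M_Ax²/2)/EI  [x≤a] with R_A=27/8, M_A=9/2 = ((27/8)·2³/6 - (9/2)·2²/2)/5000 = -9/10000 m
Superposition: y = Σ y_i = -431/15000 m ≈ -0.028733 m

y(2) = -431/15000 m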